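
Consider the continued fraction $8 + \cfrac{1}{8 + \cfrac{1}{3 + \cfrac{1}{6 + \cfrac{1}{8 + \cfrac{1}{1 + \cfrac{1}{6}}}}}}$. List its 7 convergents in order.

Using the convergent recurrence p_i = a_i*p_{i-1} + p_{i-2}, q_i = a_i*q_{i-1} + q_{i-2} with p_{-2}=0, p_{-1}=1, q_{-2}=1, q_{-1}=0:
  i=0: a_0=8, p_0 = 8*1 + 0 = 8, q_0 = 8*0 + 1 = 1.
  i=1: a_1=8, p_1 = 8*8 + 1 = 65, q_1 = 8*1 + 0 = 8.
  i=2: a_2=3, p_2 = 3*65 + 8 = 203, q_2 = 3*8 + 1 = 25.
  i=3: a_3=6, p_3 = 6*203 + 65 = 1283, q_3 = 6*25 + 8 = 158.
  i=4: a_4=8, p_4 = 8*1283 + 203 = 10467, q_4 = 8*158 + 25 = 1289.
  i=5: a_5=1, p_5 = 1*10467 + 1283 = 11750, q_5 = 1*1289 + 158 = 1447.
  i=6: a_6=6, p_6 = 6*11750 + 10467 = 80967, q_6 = 6*1447 + 1289 = 9971.

8/1, 65/8, 203/25, 1283/158, 10467/1289, 11750/1447, 80967/9971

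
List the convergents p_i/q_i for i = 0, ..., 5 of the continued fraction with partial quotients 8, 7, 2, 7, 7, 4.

8/1, 57/7, 122/15, 911/112, 6499/799, 26907/3308

Using the convergent recurrence p_i = a_i*p_{i-1} + p_{i-2}, q_i = a_i*q_{i-1} + q_{i-2} with p_{-2}=0, p_{-1}=1, q_{-2}=1, q_{-1}=0:
  i=0: a_0=8, p_0 = 8*1 + 0 = 8, q_0 = 8*0 + 1 = 1.
  i=1: a_1=7, p_1 = 7*8 + 1 = 57, q_1 = 7*1 + 0 = 7.
  i=2: a_2=2, p_2 = 2*57 + 8 = 122, q_2 = 2*7 + 1 = 15.
  i=3: a_3=7, p_3 = 7*122 + 57 = 911, q_3 = 7*15 + 7 = 112.
  i=4: a_4=7, p_4 = 7*911 + 122 = 6499, q_4 = 7*112 + 15 = 799.
  i=5: a_5=4, p_5 = 4*6499 + 911 = 26907, q_5 = 4*799 + 112 = 3308.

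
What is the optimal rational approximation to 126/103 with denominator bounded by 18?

11/9

Expand x = 126/103 as a continued fraction with the Euclidean algorithm:
  126 = 1*103 + 23, so a_0 = 1.
  103 = 4*23 + 11, so a_1 = 4.
  23 = 2*11 + 1, so a_2 = 2.
  11 = 11*1 + 0, so a_3 = 11.
so x = [1; 4, 2, 11].
Convergents (p_i = a_i*p_{i-1} + p_{i-2}, q_i = a_i*q_{i-1} + q_{i-2} with p_{-2}=0, p_{-1}=1, q_{-2}=1, q_{-1}=0), until the denominator exceeds 18:
  i=0: a_0=1, p_0 = 1*1 + 0 = 1, q_0 = 1*0 + 1 = 1.
  i=1: a_1=4, p_1 = 4*1 + 1 = 5, q_1 = 4*1 + 0 = 4.
  i=2: a_2=2, p_2 = 2*5 + 1 = 11, q_2 = 2*4 + 1 = 9.
  i=3: a_3=11, p_3 = 11*11 + 5 = 126, q_3 = 11*9 + 4 = 103.
q_3 = 103 > 18, so the last convergent with denominator <= 18 is p_2/q_2 = 11/9.
The closest fraction with denominator <= 18 is either p_2/q_2 or the intermediate fraction (k*p_2 + p_1)/(k*q_2 + q_1) with the largest k >= 1 whose denominator stays <= 18; these approach x as k grows, and every other convergent or intermediate fraction in range is farther away.
Largest k: floor((18 - q_1)/q_2) = floor((18 - 4)/9) = 1.
That gives (1*11 + 5)/(1*9 + 4) = 16/13.
Compare the errors: |x - 11/9| = |126*9 - 11*103|/(103*9) = 1/927, and |x - 16/13| = |126*13 - 16*103|/(103*13) = 10/1339.
Cross-multiplying, 1*1339 = 1339 < 9270 = 10*927, so 1/927 is smaller: the convergent 11/9 is closer to x than 16/13.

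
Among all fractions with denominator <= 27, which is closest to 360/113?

86/27

Expand x = 360/113 as a continued fraction with the Euclidean algorithm:
  360 = 3*113 + 21, so a_0 = 3.
  113 = 5*21 + 8, so a_1 = 5.
  21 = 2*8 + 5, so a_2 = 2.
  8 = 1*5 + 3, so a_3 = 1.
  5 = 1*3 + 2, so a_4 = 1.
  3 = 1*2 + 1, so a_5 = 1.
  2 = 2*1 + 0, so a_6 = 2.
so x = [3; 5, 2, 1, 1, 1, 2].
Convergents (p_i = a_i*p_{i-1} + p_{i-2}, q_i = a_i*q_{i-1} + q_{i-2} with p_{-2}=0, p_{-1}=1, q_{-2}=1, q_{-1}=0), until the denominator exceeds 27:
  i=0: a_0=3, p_0 = 3*1 + 0 = 3, q_0 = 3*0 + 1 = 1.
  i=1: a_1=5, p_1 = 5*3 + 1 = 16, q_1 = 5*1 + 0 = 5.
  i=2: a_2=2, p_2 = 2*16 + 3 = 35, q_2 = 2*5 + 1 = 11.
  i=3: a_3=1, p_3 = 1*35 + 16 = 51, q_3 = 1*11 + 5 = 16.
  i=4: a_4=1, p_4 = 1*51 + 35 = 86, q_4 = 1*16 + 11 = 27.
  i=5: a_5=1, p_5 = 1*86 + 51 = 137, q_5 = 1*27 + 16 = 43.
q_5 = 43 > 27, so the last convergent with denominator <= 27 is p_4/q_4 = 86/27.
The closest fraction with denominator <= 27 is either p_4/q_4 or the intermediate fraction (k*p_4 + p_3)/(k*q_4 + q_3) with the largest k >= 1 whose denominator stays <= 27; these approach x as k grows, and every other convergent or intermediate fraction in range is farther away.
Largest k: floor((27 - q_3)/q_4) = floor((27 - 16)/27) = 0.
Since k = 0, no intermediate fraction beyond p_4/q_4 has denominator <= 27, so the convergent 86/27 is the closest (its error is |360*27 - 86*113|/(113*27) = 2/3051).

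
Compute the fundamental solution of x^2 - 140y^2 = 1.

First expand sqrt(140) as a continued fraction. With x_i = (sqrt(140) + m_i)/d_i and (m_0, d_0) = (0, 1): a_0 = floor(sqrt(140)) = 11, since 11^2 = 121 <= 140 < 144 = 12^2.
Iterate m_{i+1} = d_i*a_i - m_i, d_{i+1} = (140 - m_{i+1}^2)/d_i, a_{i+1} = floor((a_0 + m_{i+1})/d_{i+1}):
  m_1 = 1*11 - 0 = 11, d_1 = (140 - 11^2)/1 = 19/1 = 19, a_1 = floor((11 + 11)/19) = 1.
  m_2 = 19*1 - 11 = 8, d_2 = (140 - 8^2)/19 = 76/19 = 4, a_2 = floor((11 + 8)/4) = 4.
  m_3 = 4*4 - 8 = 8, d_3 = (140 - 8^2)/4 = 76/4 = 19, a_3 = floor((11 + 8)/19) = 1.
  m_4 = 19*1 - 8 = 11, d_4 = (140 - 11^2)/19 = 19/19 = 1, a_4 = floor((11 + 11)/1) = 22.
  m_5 = 1*22 - 11 = 11, d_5 = (140 - 11^2)/1 = 19/1 = 19: (m_5, d_5) = (m_1, d_1) = (11, 19), so from here the quotients repeat a_1, ..., a_4; the period length is 4.
So sqrt(140) = [11; (1, 4, 1, 22)] with period length k = 4.
k is even, so the fundamental solution of x^2 - 140y^2 = 1 is (p_{k-1}, q_{k-1}) = (p_3, q_3); compute convergents through index 3.
Convergents (p_i = a_i*p_{i-1} + p_{i-2}, q_i = a_i*q_{i-1} + q_{i-2} with p_{-2}=0, p_{-1}=1, q_{-2}=1, q_{-1}=0):
  i=0: a_0=11, p_0 = 11*1 + 0 = 11, q_0 = 11*0 + 1 = 1.
  i=1: a_1=1, p_1 = 1*11 + 1 = 12, q_1 = 1*1 + 0 = 1.
  i=2: a_2=4, p_2 = 4*12 + 11 = 59, q_2 = 4*1 + 1 = 5.
  i=3: a_3=1, p_3 = 1*59 + 12 = 71, q_3 = 1*5 + 1 = 6.
Check: 71^2 - 140*6^2 = 5041 - 5040 = 1, so (x, y) = (71, 6) solves the equation, and by the theorem it is the least positive solution.

(x, y) = (71, 6)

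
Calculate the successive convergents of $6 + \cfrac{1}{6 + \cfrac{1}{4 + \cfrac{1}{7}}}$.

6/1, 37/6, 154/25, 1115/181

Using the convergent recurrence p_i = a_i*p_{i-1} + p_{i-2}, q_i = a_i*q_{i-1} + q_{i-2} with p_{-2}=0, p_{-1}=1, q_{-2}=1, q_{-1}=0:
  i=0: a_0=6, p_0 = 6*1 + 0 = 6, q_0 = 6*0 + 1 = 1.
  i=1: a_1=6, p_1 = 6*6 + 1 = 37, q_1 = 6*1 + 0 = 6.
  i=2: a_2=4, p_2 = 4*37 + 6 = 154, q_2 = 4*6 + 1 = 25.
  i=3: a_3=7, p_3 = 7*154 + 37 = 1115, q_3 = 7*25 + 6 = 181.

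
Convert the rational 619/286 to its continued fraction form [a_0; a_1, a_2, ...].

Run the Euclidean algorithm on 619 and 286; the successive quotients are the partial quotients a_0, a_1, ... (each step inverts the fractional part left over by the previous one):
  619 = 2*286 + 47, so a_0 = 2.
  286 = 6*47 + 4, so a_1 = 6.
  47 = 11*4 + 3, so a_2 = 11.
  4 = 1*3 + 1, so a_3 = 1.
  3 = 3*1 + 0, so a_4 = 3.
The remainder reaches 0 after 5 divisions, so the expansion has 5 partial quotients, read off in order.

[2; 6, 11, 1, 3]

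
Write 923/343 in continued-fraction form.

[2; 1, 2, 4, 4, 6]

Run the Euclidean algorithm on 923 and 343; the successive quotients are the partial quotients a_0, a_1, ... (each step inverts the fractional part left over by the previous one):
  923 = 2*343 + 237, so a_0 = 2.
  343 = 1*237 + 106, so a_1 = 1.
  237 = 2*106 + 25, so a_2 = 2.
  106 = 4*25 + 6, so a_3 = 4.
  25 = 4*6 + 1, so a_4 = 4.
  6 = 6*1 + 0, so a_5 = 6.
The remainder reaches 0 after 6 divisions, so the expansion has 6 partial quotients, read off in order.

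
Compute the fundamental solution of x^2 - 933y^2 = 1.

First expand sqrt(933) as a continued fraction. With x_i = (sqrt(933) + m_i)/d_i and (m_0, d_0) = (0, 1): a_0 = floor(sqrt(933)) = 30, since 30^2 = 900 <= 933 < 961 = 31^2.
Iterate m_{i+1} = d_i*a_i - m_i, d_{i+1} = (933 - m_{i+1}^2)/d_i, a_{i+1} = floor((a_0 + m_{i+1})/d_{i+1}):
  m_1 = 1*30 - 0 = 30, d_1 = (933 - 30^2)/1 = 33/1 = 33, a_1 = floor((30 + 30)/33) = 1.
  m_2 = 33*1 - 30 = 3, d_2 = (933 - 3^2)/33 = 924/33 = 28, a_2 = floor((30 + 3)/28) = 1.
  m_3 = 28*1 - 3 = 25, d_3 = (933 - 25^2)/28 = 308/28 = 11, a_3 = floor((30 + 25)/11) = 5.
  m_4 = 11*5 - 25 = 30, d_4 = (933 - 30^2)/11 = 33/11 = 3, a_4 = floor((30 + 30)/3) = 20.
  m_5 = 3*20 - 30 = 30, d_5 = (933 - 30^2)/3 = 33/3 = 11, a_5 = floor((30 + 30)/11) = 5.
  m_6 = 11*5 - 30 = 25, d_6 = (933 - 25^2)/11 = 308/11 = 28, a_6 = floor((30 + 25)/28) = 1.
  m_7 = 28*1 - 25 = 3, d_7 = (933 - 3^2)/28 = 924/28 = 33, a_7 = floor((30 + 3)/33) = 1.
  m_8 = 33*1 - 3 = 30, d_8 = (933 - 30^2)/33 = 33/33 = 1, a_8 = floor((30 + 30)/1) = 60.
  m_9 = 1*60 - 30 = 30, d_9 = (933 - 30^2)/1 = 33/1 = 33: (m_9, d_9) = (m_1, d_1) = (30, 33), so from here the quotients repeat a_1, ..., a_8; the period length is 8.
So sqrt(933) = [30; (1, 1, 5, 20, 5, 1, 1, 60)] with period length k = 8.
k is even, so the fundamental solution of x^2 - 933y^2 = 1 is (p_{k-1}, q_{k-1}) = (p_7, q_7); compute convergents through index 7.
Convergents (p_i = a_i*p_{i-1} + p_{i-2}, q_i = a_i*q_{i-1} + q_{i-2} with p_{-2}=0, p_{-1}=1, q_{-2}=1, q_{-1}=0):
  i=0: a_0=30, p_0 = 30*1 + 0 = 30, q_0 = 30*0 + 1 = 1.
  i=1: a_1=1, p_1 = 1*30 + 1 = 31, q_1 = 1*1 + 0 = 1.
  i=2: a_2=1, p_2 = 1*31 + 30 = 61, q_2 = 1*1 + 1 = 2.
  i=3: a_3=5, p_3 = 5*61 + 31 = 336, q_3 = 5*2 + 1 = 11.
  i=4: a_4=20, p_4 = 20*336 + 61 = 6781, q_4 = 20*11 + 2 = 222.
  i=5: a_5=5, p_5 = 5*6781 + 336 = 34241, q_5 = 5*222 + 11 = 1121.
  i=6: a_6=1, p_6 = 1*34241 + 6781 = 41022, q_6 = 1*1121 + 222 = 1343.
  i=7: a_7=1, p_7 = 1*41022 + 34241 = 75263, q_7 = 1*1343 + 1121 = 2464.
Check: 75263^2 - 933*2464^2 = 5664519169 - 5664519168 = 1, so (x, y) = (75263, 2464) solves the equation, and by the theorem it is the least positive solution.

(x, y) = (75263, 2464)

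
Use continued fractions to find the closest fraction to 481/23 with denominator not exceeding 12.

Expand x = 481/23 as a continued fraction with the Euclidean algorithm:
  481 = 20*23 + 21, so a_0 = 20.
  23 = 1*21 + 2, so a_1 = 1.
  21 = 10*2 + 1, so a_2 = 10.
  2 = 2*1 + 0, so a_3 = 2.
so x = [20; 1, 10, 2].
Convergents (p_i = a_i*p_{i-1} + p_{i-2}, q_i = a_i*q_{i-1} + q_{i-2} with p_{-2}=0, p_{-1}=1, q_{-2}=1, q_{-1}=0), until the denominator exceeds 12:
  i=0: a_0=20, p_0 = 20*1 + 0 = 20, q_0 = 20*0 + 1 = 1.
  i=1: a_1=1, p_1 = 1*20 + 1 = 21, q_1 = 1*1 + 0 = 1.
  i=2: a_2=10, p_2 = 10*21 + 20 = 230, q_2 = 10*1 + 1 = 11.
  i=3: a_3=2, p_3 = 2*230 + 21 = 481, q_3 = 2*11 + 1 = 23.
q_3 = 23 > 12, so the last convergent with denominator <= 12 is p_2/q_2 = 230/11.
The closest fraction with denominator <= 12 is either p_2/q_2 or the intermediate fraction (k*p_2 + p_1)/(k*q_2 + q_1) with the largest k >= 1 whose denominator stays <= 12; these approach x as k grows, and every other convergent or intermediate fraction in range is farther away.
Largest k: floor((12 - q_1)/q_2) = floor((12 - 1)/11) = 1.
That gives (1*230 + 21)/(1*11 + 1) = 251/12.
Compare the errors: |x - 230/11| = |481*11 - 230*23|/(23*11) = 1/253, and |x - 251/12| = |481*12 - 251*23|/(23*12) = 1/276.
Cross-multiplying, 1*253 = 253 < 276 = 1*276, so 1/276 is smaller: the intermediate fraction 251/12 is closer to x than 230/11.

251/12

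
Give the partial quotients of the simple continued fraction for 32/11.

Run the Euclidean algorithm on 32 and 11; the successive quotients are the partial quotients a_0, a_1, ... (each step inverts the fractional part left over by the previous one):
  32 = 2*11 + 10, so a_0 = 2.
  11 = 1*10 + 1, so a_1 = 1.
  10 = 10*1 + 0, so a_2 = 10.
The remainder reaches 0 after 3 divisions, so the expansion has 3 partial quotients, read off in order.

[2; 1, 10]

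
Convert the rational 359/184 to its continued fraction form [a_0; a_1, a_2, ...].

[1; 1, 19, 2, 4]

Run the Euclidean algorithm on 359 and 184; the successive quotients are the partial quotients a_0, a_1, ... (each step inverts the fractional part left over by the previous one):
  359 = 1*184 + 175, so a_0 = 1.
  184 = 1*175 + 9, so a_1 = 1.
  175 = 19*9 + 4, so a_2 = 19.
  9 = 2*4 + 1, so a_3 = 2.
  4 = 4*1 + 0, so a_4 = 4.
The remainder reaches 0 after 5 divisions, so the expansion has 5 partial quotients, read off in order.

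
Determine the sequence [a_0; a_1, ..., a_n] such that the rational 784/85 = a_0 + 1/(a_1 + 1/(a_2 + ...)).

[9; 4, 2, 9]

Run the Euclidean algorithm on 784 and 85; the successive quotients are the partial quotients a_0, a_1, ... (each step inverts the fractional part left over by the previous one):
  784 = 9*85 + 19, so a_0 = 9.
  85 = 4*19 + 9, so a_1 = 4.
  19 = 2*9 + 1, so a_2 = 2.
  9 = 9*1 + 0, so a_3 = 9.
The remainder reaches 0 after 4 divisions, so the expansion has 4 partial quotients, read off in order.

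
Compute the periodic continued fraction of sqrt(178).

[13; (2, 1, 12, 1, 2, 26)]

Write x_i = (sqrt(178) + m_i)/d_i with (m_0, d_0) = (0, 1). a_0 = floor(sqrt(178)) = 13, since 13^2 = 169 <= 178 < 196 = 14^2.
Iterate m_{i+1} = d_i*a_i - m_i, d_{i+1} = (178 - m_{i+1}^2)/d_i, a_{i+1} = floor((a_0 + m_{i+1})/d_{i+1}):
  m_1 = 1*13 - 0 = 13, d_1 = (178 - 13^2)/1 = 9/1 = 9, a_1 = floor((13 + 13)/9) = 2.
  m_2 = 9*2 - 13 = 5, d_2 = (178 - 5^2)/9 = 153/9 = 17, a_2 = floor((13 + 5)/17) = 1.
  m_3 = 17*1 - 5 = 12, d_3 = (178 - 12^2)/17 = 34/17 = 2, a_3 = floor((13 + 12)/2) = 12.
  m_4 = 2*12 - 12 = 12, d_4 = (178 - 12^2)/2 = 34/2 = 17, a_4 = floor((13 + 12)/17) = 1.
  m_5 = 17*1 - 12 = 5, d_5 = (178 - 5^2)/17 = 153/17 = 9, a_5 = floor((13 + 5)/9) = 2.
  m_6 = 9*2 - 5 = 13, d_6 = (178 - 13^2)/9 = 9/9 = 1, a_6 = floor((13 + 13)/1) = 26.
  m_7 = 1*26 - 13 = 13, d_7 = (178 - 13^2)/1 = 9/1 = 9: (m_7, d_7) = (m_1, d_1) = (13, 9), so from here the quotients repeat a_1, ..., a_6; the period length is 6.
Hence the expansion of sqrt(178) is a_0 = 13 followed by the repeating block 2, 1, 12, 1, 2, 26 (period 6).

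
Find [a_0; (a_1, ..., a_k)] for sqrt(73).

[8; (1, 1, 5, 5, 1, 1, 16)]

Write x_i = (sqrt(73) + m_i)/d_i with (m_0, d_0) = (0, 1). a_0 = floor(sqrt(73)) = 8, since 8^2 = 64 <= 73 < 81 = 9^2.
Iterate m_{i+1} = d_i*a_i - m_i, d_{i+1} = (73 - m_{i+1}^2)/d_i, a_{i+1} = floor((a_0 + m_{i+1})/d_{i+1}):
  m_1 = 1*8 - 0 = 8, d_1 = (73 - 8^2)/1 = 9/1 = 9, a_1 = floor((8 + 8)/9) = 1.
  m_2 = 9*1 - 8 = 1, d_2 = (73 - 1^2)/9 = 72/9 = 8, a_2 = floor((8 + 1)/8) = 1.
  m_3 = 8*1 - 1 = 7, d_3 = (73 - 7^2)/8 = 24/8 = 3, a_3 = floor((8 + 7)/3) = 5.
  m_4 = 3*5 - 7 = 8, d_4 = (73 - 8^2)/3 = 9/3 = 3, a_4 = floor((8 + 8)/3) = 5.
  m_5 = 3*5 - 8 = 7, d_5 = (73 - 7^2)/3 = 24/3 = 8, a_5 = floor((8 + 7)/8) = 1.
  m_6 = 8*1 - 7 = 1, d_6 = (73 - 1^2)/8 = 72/8 = 9, a_6 = floor((8 + 1)/9) = 1.
  m_7 = 9*1 - 1 = 8, d_7 = (73 - 8^2)/9 = 9/9 = 1, a_7 = floor((8 + 8)/1) = 16.
  m_8 = 1*16 - 8 = 8, d_8 = (73 - 8^2)/1 = 9/1 = 9: (m_8, d_8) = (m_1, d_1) = (8, 9), so from here the quotients repeat a_1, ..., a_7; the period length is 7.
Hence the expansion of sqrt(73) is a_0 = 8 followed by the repeating block 1, 1, 5, 5, 1, 1, 16 (period 7).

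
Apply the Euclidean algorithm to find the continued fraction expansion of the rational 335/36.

[9; 3, 3, 1, 2]

Run the Euclidean algorithm on 335 and 36; the successive quotients are the partial quotients a_0, a_1, ... (each step inverts the fractional part left over by the previous one):
  335 = 9*36 + 11, so a_0 = 9.
  36 = 3*11 + 3, so a_1 = 3.
  11 = 3*3 + 2, so a_2 = 3.
  3 = 1*2 + 1, so a_3 = 1.
  2 = 2*1 + 0, so a_4 = 2.
The remainder reaches 0 after 5 divisions, so the expansion has 5 partial quotients, read off in order.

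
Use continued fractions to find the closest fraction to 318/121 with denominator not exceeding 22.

21/8

Expand x = 318/121 as a continued fraction with the Euclidean algorithm:
  318 = 2*121 + 76, so a_0 = 2.
  121 = 1*76 + 45, so a_1 = 1.
  76 = 1*45 + 31, so a_2 = 1.
  45 = 1*31 + 14, so a_3 = 1.
  31 = 2*14 + 3, so a_4 = 2.
  14 = 4*3 + 2, so a_5 = 4.
  3 = 1*2 + 1, so a_6 = 1.
  2 = 2*1 + 0, so a_7 = 2.
so x = [2; 1, 1, 1, 2, 4, 1, 2].
Convergents (p_i = a_i*p_{i-1} + p_{i-2}, q_i = a_i*q_{i-1} + q_{i-2} with p_{-2}=0, p_{-1}=1, q_{-2}=1, q_{-1}=0), until the denominator exceeds 22:
  i=0: a_0=2, p_0 = 2*1 + 0 = 2, q_0 = 2*0 + 1 = 1.
  i=1: a_1=1, p_1 = 1*2 + 1 = 3, q_1 = 1*1 + 0 = 1.
  i=2: a_2=1, p_2 = 1*3 + 2 = 5, q_2 = 1*1 + 1 = 2.
  i=3: a_3=1, p_3 = 1*5 + 3 = 8, q_3 = 1*2 + 1 = 3.
  i=4: a_4=2, p_4 = 2*8 + 5 = 21, q_4 = 2*3 + 2 = 8.
  i=5: a_5=4, p_5 = 4*21 + 8 = 92, q_5 = 4*8 + 3 = 35.
q_5 = 35 > 22, so the last convergent with denominator <= 22 is p_4/q_4 = 21/8.
The closest fraction with denominator <= 22 is either p_4/q_4 or the intermediate fraction (k*p_4 + p_3)/(k*q_4 + q_3) with the largest k >= 1 whose denominator stays <= 22; these approach x as k grows, and every other convergent or intermediate fraction in range is farther away.
Largest k: floor((22 - q_3)/q_4) = floor((22 - 3)/8) = 2.
That gives (2*21 + 8)/(2*8 + 3) = 50/19.
Compare the errors: |x - 21/8| = |318*8 - 21*121|/(121*8) = 3/968, and |x - 50/19| = |318*19 - 50*121|/(121*19) = 8/2299.
Cross-multiplying, 3*2299 = 6897 < 7744 = 8*968, so 3/968 is smaller: the convergent 21/8 is closer to x than 50/19.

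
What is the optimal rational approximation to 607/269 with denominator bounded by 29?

Expand x = 607/269 as a continued fraction with the Euclidean algorithm:
  607 = 2*269 + 69, so a_0 = 2.
  269 = 3*69 + 62, so a_1 = 3.
  69 = 1*62 + 7, so a_2 = 1.
  62 = 8*7 + 6, so a_3 = 8.
  7 = 1*6 + 1, so a_4 = 1.
  6 = 6*1 + 0, so a_5 = 6.
so x = [2; 3, 1, 8, 1, 6].
Convergents (p_i = a_i*p_{i-1} + p_{i-2}, q_i = a_i*q_{i-1} + q_{i-2} with p_{-2}=0, p_{-1}=1, q_{-2}=1, q_{-1}=0), until the denominator exceeds 29:
  i=0: a_0=2, p_0 = 2*1 + 0 = 2, q_0 = 2*0 + 1 = 1.
  i=1: a_1=3, p_1 = 3*2 + 1 = 7, q_1 = 3*1 + 0 = 3.
  i=2: a_2=1, p_2 = 1*7 + 2 = 9, q_2 = 1*3 + 1 = 4.
  i=3: a_3=8, p_3 = 8*9 + 7 = 79, q_3 = 8*4 + 3 = 35.
q_3 = 35 > 29, so the last convergent with denominator <= 29 is p_2/q_2 = 9/4.
The closest fraction with denominator <= 29 is either p_2/q_2 or the intermediate fraction (k*p_2 + p_1)/(k*q_2 + q_1) with the largest k >= 1 whose denominator stays <= 29; these approach x as k grows, and every other convergent or intermediate fraction in range is farther away.
Largest k: floor((29 - q_1)/q_2) = floor((29 - 3)/4) = 6.
That gives (6*9 + 7)/(6*4 + 3) = 61/27.
Compare the errors: |x - 9/4| = |607*4 - 9*269|/(269*4) = 7/1076, and |x - 61/27| = |607*27 - 61*269|/(269*27) = 20/7263.
Cross-multiplying, 20*1076 = 21520 < 50841 = 7*7263, so 20/7263 is smaller: the intermediate fraction 61/27 is closer to x than 9/4.

61/27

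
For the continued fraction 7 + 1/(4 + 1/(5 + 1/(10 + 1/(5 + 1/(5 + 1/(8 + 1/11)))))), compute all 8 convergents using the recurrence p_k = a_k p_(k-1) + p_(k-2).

7/1, 29/4, 152/21, 1549/214, 7897/1091, 41034/5669, 336169/46443, 3738893/516542

Using the convergent recurrence p_i = a_i*p_{i-1} + p_{i-2}, q_i = a_i*q_{i-1} + q_{i-2} with p_{-2}=0, p_{-1}=1, q_{-2}=1, q_{-1}=0:
  i=0: a_0=7, p_0 = 7*1 + 0 = 7, q_0 = 7*0 + 1 = 1.
  i=1: a_1=4, p_1 = 4*7 + 1 = 29, q_1 = 4*1 + 0 = 4.
  i=2: a_2=5, p_2 = 5*29 + 7 = 152, q_2 = 5*4 + 1 = 21.
  i=3: a_3=10, p_3 = 10*152 + 29 = 1549, q_3 = 10*21 + 4 = 214.
  i=4: a_4=5, p_4 = 5*1549 + 152 = 7897, q_4 = 5*214 + 21 = 1091.
  i=5: a_5=5, p_5 = 5*7897 + 1549 = 41034, q_5 = 5*1091 + 214 = 5669.
  i=6: a_6=8, p_6 = 8*41034 + 7897 = 336169, q_6 = 8*5669 + 1091 = 46443.
  i=7: a_7=11, p_7 = 11*336169 + 41034 = 3738893, q_7 = 11*46443 + 5669 = 516542.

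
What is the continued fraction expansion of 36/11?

[3; 3, 1, 2]

Run the Euclidean algorithm on 36 and 11; the successive quotients are the partial quotients a_0, a_1, ... (each step inverts the fractional part left over by the previous one):
  36 = 3*11 + 3, so a_0 = 3.
  11 = 3*3 + 2, so a_1 = 3.
  3 = 1*2 + 1, so a_2 = 1.
  2 = 2*1 + 0, so a_3 = 2.
The remainder reaches 0 after 4 divisions, so the expansion has 4 partial quotients, read off in order.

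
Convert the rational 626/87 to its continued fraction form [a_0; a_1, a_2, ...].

Run the Euclidean algorithm on 626 and 87; the successive quotients are the partial quotients a_0, a_1, ... (each step inverts the fractional part left over by the previous one):
  626 = 7*87 + 17, so a_0 = 7.
  87 = 5*17 + 2, so a_1 = 5.
  17 = 8*2 + 1, so a_2 = 8.
  2 = 2*1 + 0, so a_3 = 2.
The remainder reaches 0 after 4 divisions, so the expansion has 4 partial quotients, read off in order.

[7; 5, 8, 2]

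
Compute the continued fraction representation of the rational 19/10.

[1; 1, 9]

Run the Euclidean algorithm on 19 and 10; the successive quotients are the partial quotients a_0, a_1, ... (each step inverts the fractional part left over by the previous one):
  19 = 1*10 + 9, so a_0 = 1.
  10 = 1*9 + 1, so a_1 = 1.
  9 = 9*1 + 0, so a_2 = 9.
The remainder reaches 0 after 3 divisions, so the expansion has 3 partial quotients, read off in order.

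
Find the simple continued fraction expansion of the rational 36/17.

[2; 8, 2]

Run the Euclidean algorithm on 36 and 17; the successive quotients are the partial quotients a_0, a_1, ... (each step inverts the fractional part left over by the previous one):
  36 = 2*17 + 2, so a_0 = 2.
  17 = 8*2 + 1, so a_1 = 8.
  2 = 2*1 + 0, so a_2 = 2.
The remainder reaches 0 after 3 divisions, so the expansion has 3 partial quotients, read off in order.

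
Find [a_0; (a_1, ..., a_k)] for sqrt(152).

[12; (3, 24)]

Write x_i = (sqrt(152) + m_i)/d_i with (m_0, d_0) = (0, 1). a_0 = floor(sqrt(152)) = 12, since 12^2 = 144 <= 152 < 169 = 13^2.
Iterate m_{i+1} = d_i*a_i - m_i, d_{i+1} = (152 - m_{i+1}^2)/d_i, a_{i+1} = floor((a_0 + m_{i+1})/d_{i+1}):
  m_1 = 1*12 - 0 = 12, d_1 = (152 - 12^2)/1 = 8/1 = 8, a_1 = floor((12 + 12)/8) = 3.
  m_2 = 8*3 - 12 = 12, d_2 = (152 - 12^2)/8 = 8/8 = 1, a_2 = floor((12 + 12)/1) = 24.
  m_3 = 1*24 - 12 = 12, d_3 = (152 - 12^2)/1 = 8/1 = 8: (m_3, d_3) = (m_1, d_1) = (12, 8), so from here the quotients repeat a_1, a_2; the period length is 2.
Hence the expansion of sqrt(152) is a_0 = 12 followed by the repeating block 3, 24 (period 2).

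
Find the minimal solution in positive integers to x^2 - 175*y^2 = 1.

(x, y) = (2024, 153)

First expand sqrt(175) as a continued fraction. With x_i = (sqrt(175) + m_i)/d_i and (m_0, d_0) = (0, 1): a_0 = floor(sqrt(175)) = 13, since 13^2 = 169 <= 175 < 196 = 14^2.
Iterate m_{i+1} = d_i*a_i - m_i, d_{i+1} = (175 - m_{i+1}^2)/d_i, a_{i+1} = floor((a_0 + m_{i+1})/d_{i+1}):
  m_1 = 1*13 - 0 = 13, d_1 = (175 - 13^2)/1 = 6/1 = 6, a_1 = floor((13 + 13)/6) = 4.
  m_2 = 6*4 - 13 = 11, d_2 = (175 - 11^2)/6 = 54/6 = 9, a_2 = floor((13 + 11)/9) = 2.
  m_3 = 9*2 - 11 = 7, d_3 = (175 - 7^2)/9 = 126/9 = 14, a_3 = floor((13 + 7)/14) = 1.
  m_4 = 14*1 - 7 = 7, d_4 = (175 - 7^2)/14 = 126/14 = 9, a_4 = floor((13 + 7)/9) = 2.
  m_5 = 9*2 - 7 = 11, d_5 = (175 - 11^2)/9 = 54/9 = 6, a_5 = floor((13 + 11)/6) = 4.
  m_6 = 6*4 - 11 = 13, d_6 = (175 - 13^2)/6 = 6/6 = 1, a_6 = floor((13 + 13)/1) = 26.
  m_7 = 1*26 - 13 = 13, d_7 = (175 - 13^2)/1 = 6/1 = 6: (m_7, d_7) = (m_1, d_1) = (13, 6), so from here the quotients repeat a_1, ..., a_6; the period length is 6.
So sqrt(175) = [13; (4, 2, 1, 2, 4, 26)] with period length k = 6.
k is even, so the fundamental solution of x^2 - 175y^2 = 1 is (p_{k-1}, q_{k-1}) = (p_5, q_5); compute convergents through index 5.
Convergents (p_i = a_i*p_{i-1} + p_{i-2}, q_i = a_i*q_{i-1} + q_{i-2} with p_{-2}=0, p_{-1}=1, q_{-2}=1, q_{-1}=0):
  i=0: a_0=13, p_0 = 13*1 + 0 = 13, q_0 = 13*0 + 1 = 1.
  i=1: a_1=4, p_1 = 4*13 + 1 = 53, q_1 = 4*1 + 0 = 4.
  i=2: a_2=2, p_2 = 2*53 + 13 = 119, q_2 = 2*4 + 1 = 9.
  i=3: a_3=1, p_3 = 1*119 + 53 = 172, q_3 = 1*9 + 4 = 13.
  i=4: a_4=2, p_4 = 2*172 + 119 = 463, q_4 = 2*13 + 9 = 35.
  i=5: a_5=4, p_5 = 4*463 + 172 = 2024, q_5 = 4*35 + 13 = 153.
Check: 2024^2 - 175*153^2 = 4096576 - 4096575 = 1, so (x, y) = (2024, 153) solves the equation, and by the theorem it is the least positive solution.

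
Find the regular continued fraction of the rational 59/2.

[29; 2]

Run the Euclidean algorithm on 59 and 2; the successive quotients are the partial quotients a_0, a_1, ... (each step inverts the fractional part left over by the previous one):
  59 = 29*2 + 1, so a_0 = 29.
  2 = 2*1 + 0, so a_1 = 2.
The remainder reaches 0 after 2 divisions, so the expansion has 2 partial quotients, read off in order.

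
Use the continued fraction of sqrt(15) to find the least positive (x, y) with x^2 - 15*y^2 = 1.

(x, y) = (4, 1)

First expand sqrt(15) as a continued fraction. With x_i = (sqrt(15) + m_i)/d_i and (m_0, d_0) = (0, 1): a_0 = floor(sqrt(15)) = 3, since 3^2 = 9 <= 15 < 16 = 4^2.
Iterate m_{i+1} = d_i*a_i - m_i, d_{i+1} = (15 - m_{i+1}^2)/d_i, a_{i+1} = floor((a_0 + m_{i+1})/d_{i+1}):
  m_1 = 1*3 - 0 = 3, d_1 = (15 - 3^2)/1 = 6/1 = 6, a_1 = floor((3 + 3)/6) = 1.
  m_2 = 6*1 - 3 = 3, d_2 = (15 - 3^2)/6 = 6/6 = 1, a_2 = floor((3 + 3)/1) = 6.
  m_3 = 1*6 - 3 = 3, d_3 = (15 - 3^2)/1 = 6/1 = 6: (m_3, d_3) = (m_1, d_1) = (3, 6), so from here the quotients repeat a_1, a_2; the period length is 2.
So sqrt(15) = [3; (1, 6)] with period length k = 2.
k is even, so the fundamental solution of x^2 - 15y^2 = 1 is (p_{k-1}, q_{k-1}) = (p_1, q_1); compute convergents through index 1.
Convergents (p_i = a_i*p_{i-1} + p_{i-2}, q_i = a_i*q_{i-1} + q_{i-2} with p_{-2}=0, p_{-1}=1, q_{-2}=1, q_{-1}=0):
  i=0: a_0=3, p_0 = 3*1 + 0 = 3, q_0 = 3*0 + 1 = 1.
  i=1: a_1=1, p_1 = 1*3 + 1 = 4, q_1 = 1*1 + 0 = 1.
Check: 4^2 - 15*1^2 = 16 - 15 = 1, so (x, y) = (4, 1) solves the equation, and by the theorem it is the least positive solution.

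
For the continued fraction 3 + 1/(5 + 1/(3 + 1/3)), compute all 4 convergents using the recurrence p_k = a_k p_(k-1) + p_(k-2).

Using the convergent recurrence p_i = a_i*p_{i-1} + p_{i-2}, q_i = a_i*q_{i-1} + q_{i-2} with p_{-2}=0, p_{-1}=1, q_{-2}=1, q_{-1}=0:
  i=0: a_0=3, p_0 = 3*1 + 0 = 3, q_0 = 3*0 + 1 = 1.
  i=1: a_1=5, p_1 = 5*3 + 1 = 16, q_1 = 5*1 + 0 = 5.
  i=2: a_2=3, p_2 = 3*16 + 3 = 51, q_2 = 3*5 + 1 = 16.
  i=3: a_3=3, p_3 = 3*51 + 16 = 169, q_3 = 3*16 + 5 = 53.

3/1, 16/5, 51/16, 169/53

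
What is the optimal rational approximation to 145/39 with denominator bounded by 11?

26/7

Expand x = 145/39 as a continued fraction with the Euclidean algorithm:
  145 = 3*39 + 28, so a_0 = 3.
  39 = 1*28 + 11, so a_1 = 1.
  28 = 2*11 + 6, so a_2 = 2.
  11 = 1*6 + 5, so a_3 = 1.
  6 = 1*5 + 1, so a_4 = 1.
  5 = 5*1 + 0, so a_5 = 5.
so x = [3; 1, 2, 1, 1, 5].
Convergents (p_i = a_i*p_{i-1} + p_{i-2}, q_i = a_i*q_{i-1} + q_{i-2} with p_{-2}=0, p_{-1}=1, q_{-2}=1, q_{-1}=0), until the denominator exceeds 11:
  i=0: a_0=3, p_0 = 3*1 + 0 = 3, q_0 = 3*0 + 1 = 1.
  i=1: a_1=1, p_1 = 1*3 + 1 = 4, q_1 = 1*1 + 0 = 1.
  i=2: a_2=2, p_2 = 2*4 + 3 = 11, q_2 = 2*1 + 1 = 3.
  i=3: a_3=1, p_3 = 1*11 + 4 = 15, q_3 = 1*3 + 1 = 4.
  i=4: a_4=1, p_4 = 1*15 + 11 = 26, q_4 = 1*4 + 3 = 7.
  i=5: a_5=5, p_5 = 5*26 + 15 = 145, q_5 = 5*7 + 4 = 39.
q_5 = 39 > 11, so the last convergent with denominator <= 11 is p_4/q_4 = 26/7.
The closest fraction with denominator <= 11 is either p_4/q_4 or the intermediate fraction (k*p_4 + p_3)/(k*q_4 + q_3) with the largest k >= 1 whose denominator stays <= 11; these approach x as k grows, and every other convergent or intermediate fraction in range is farther away.
Largest k: floor((11 - q_3)/q_4) = floor((11 - 4)/7) = 1.
That gives (1*26 + 15)/(1*7 + 4) = 41/11.
Compare the errors: |x - 26/7| = |145*7 - 26*39|/(39*7) = 1/273, and |x - 41/11| = |145*11 - 41*39|/(39*11) = 4/429.
Cross-multiplying, 1*429 = 429 < 1092 = 4*273, so 1/273 is smaller: the convergent 26/7 is closer to x than 41/11.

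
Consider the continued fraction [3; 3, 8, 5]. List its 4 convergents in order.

3/1, 10/3, 83/25, 425/128

Using the convergent recurrence p_i = a_i*p_{i-1} + p_{i-2}, q_i = a_i*q_{i-1} + q_{i-2} with p_{-2}=0, p_{-1}=1, q_{-2}=1, q_{-1}=0:
  i=0: a_0=3, p_0 = 3*1 + 0 = 3, q_0 = 3*0 + 1 = 1.
  i=1: a_1=3, p_1 = 3*3 + 1 = 10, q_1 = 3*1 + 0 = 3.
  i=2: a_2=8, p_2 = 8*10 + 3 = 83, q_2 = 8*3 + 1 = 25.
  i=3: a_3=5, p_3 = 5*83 + 10 = 425, q_3 = 5*25 + 3 = 128.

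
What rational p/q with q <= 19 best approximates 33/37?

Expand x = 33/37 as a continued fraction with the Euclidean algorithm:
  33 = 0*37 + 33, so a_0 = 0.
  37 = 1*33 + 4, so a_1 = 1.
  33 = 8*4 + 1, so a_2 = 8.
  4 = 4*1 + 0, so a_3 = 4.
so x = [0; 1, 8, 4].
Convergents (p_i = a_i*p_{i-1} + p_{i-2}, q_i = a_i*q_{i-1} + q_{i-2} with p_{-2}=0, p_{-1}=1, q_{-2}=1, q_{-1}=0), until the denominator exceeds 19:
  i=0: a_0=0, p_0 = 0*1 + 0 = 0, q_0 = 0*0 + 1 = 1.
  i=1: a_1=1, p_1 = 1*0 + 1 = 1, q_1 = 1*1 + 0 = 1.
  i=2: a_2=8, p_2 = 8*1 + 0 = 8, q_2 = 8*1 + 1 = 9.
  i=3: a_3=4, p_3 = 4*8 + 1 = 33, q_3 = 4*9 + 1 = 37.
q_3 = 37 > 19, so the last convergent with denominator <= 19 is p_2/q_2 = 8/9.
The closest fraction with denominator <= 19 is either p_2/q_2 or the intermediate fraction (k*p_2 + p_1)/(k*q_2 + q_1) with the largest k >= 1 whose denominator stays <= 19; these approach x as k grows, and every other convergent or intermediate fraction in range is farther away.
Largest k: floor((19 - q_1)/q_2) = floor((19 - 1)/9) = 2.
That gives (2*8 + 1)/(2*9 + 1) = 17/19.
Compare the errors: |x - 8/9| = |33*9 - 8*37|/(37*9) = 1/333, and |x - 17/19| = |33*19 - 17*37|/(37*19) = 2/703.
Cross-multiplying, 2*333 = 666 < 703 = 1*703, so 2/703 is smaller: the intermediate fraction 17/19 is closer to x than 8/9.

17/19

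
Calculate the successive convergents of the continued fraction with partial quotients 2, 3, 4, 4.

2/1, 7/3, 30/13, 127/55

Using the convergent recurrence p_i = a_i*p_{i-1} + p_{i-2}, q_i = a_i*q_{i-1} + q_{i-2} with p_{-2}=0, p_{-1}=1, q_{-2}=1, q_{-1}=0:
  i=0: a_0=2, p_0 = 2*1 + 0 = 2, q_0 = 2*0 + 1 = 1.
  i=1: a_1=3, p_1 = 3*2 + 1 = 7, q_1 = 3*1 + 0 = 3.
  i=2: a_2=4, p_2 = 4*7 + 2 = 30, q_2 = 4*3 + 1 = 13.
  i=3: a_3=4, p_3 = 4*30 + 7 = 127, q_3 = 4*13 + 3 = 55.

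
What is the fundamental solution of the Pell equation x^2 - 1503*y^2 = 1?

First expand sqrt(1503) as a continued fraction. With x_i = (sqrt(1503) + m_i)/d_i and (m_0, d_0) = (0, 1): a_0 = floor(sqrt(1503)) = 38, since 38^2 = 1444 <= 1503 < 1521 = 39^2.
Iterate m_{i+1} = d_i*a_i - m_i, d_{i+1} = (1503 - m_{i+1}^2)/d_i, a_{i+1} = floor((a_0 + m_{i+1})/d_{i+1}):
  m_1 = 1*38 - 0 = 38, d_1 = (1503 - 38^2)/1 = 59/1 = 59, a_1 = floor((38 + 38)/59) = 1.
  m_2 = 59*1 - 38 = 21, d_2 = (1503 - 21^2)/59 = 1062/59 = 18, a_2 = floor((38 + 21)/18) = 3.
  m_3 = 18*3 - 21 = 33, d_3 = (1503 - 33^2)/18 = 414/18 = 23, a_3 = floor((38 + 33)/23) = 3.
  m_4 = 23*3 - 33 = 36, d_4 = (1503 - 36^2)/23 = 207/23 = 9, a_4 = floor((38 + 36)/9) = 8.
  m_5 = 9*8 - 36 = 36, d_5 = (1503 - 36^2)/9 = 207/9 = 23, a_5 = floor((38 + 36)/23) = 3.
  m_6 = 23*3 - 36 = 33, d_6 = (1503 - 33^2)/23 = 414/23 = 18, a_6 = floor((38 + 33)/18) = 3.
  m_7 = 18*3 - 33 = 21, d_7 = (1503 - 21^2)/18 = 1062/18 = 59, a_7 = floor((38 + 21)/59) = 1.
  m_8 = 59*1 - 21 = 38, d_8 = (1503 - 38^2)/59 = 59/59 = 1, a_8 = floor((38 + 38)/1) = 76.
  m_9 = 1*76 - 38 = 38, d_9 = (1503 - 38^2)/1 = 59/1 = 59: (m_9, d_9) = (m_1, d_1) = (38, 59), so from here the quotients repeat a_1, ..., a_8; the period length is 8.
So sqrt(1503) = [38; (1, 3, 3, 8, 3, 3, 1, 76)] with period length k = 8.
k is even, so the fundamental solution of x^2 - 1503y^2 = 1 is (p_{k-1}, q_{k-1}) = (p_7, q_7); compute convergents through index 7.
Convergents (p_i = a_i*p_{i-1} + p_{i-2}, q_i = a_i*q_{i-1} + q_{i-2} with p_{-2}=0, p_{-1}=1, q_{-2}=1, q_{-1}=0):
  i=0: a_0=38, p_0 = 38*1 + 0 = 38, q_0 = 38*0 + 1 = 1.
  i=1: a_1=1, p_1 = 1*38 + 1 = 39, q_1 = 1*1 + 0 = 1.
  i=2: a_2=3, p_2 = 3*39 + 38 = 155, q_2 = 3*1 + 1 = 4.
  i=3: a_3=3, p_3 = 3*155 + 39 = 504, q_3 = 3*4 + 1 = 13.
  i=4: a_4=8, p_4 = 8*504 + 155 = 4187, q_4 = 8*13 + 4 = 108.
  i=5: a_5=3, p_5 = 3*4187 + 504 = 13065, q_5 = 3*108 + 13 = 337.
  i=6: a_6=3, p_6 = 3*13065 + 4187 = 43382, q_6 = 3*337 + 108 = 1119.
  i=7: a_7=1, p_7 = 1*43382 + 13065 = 56447, q_7 = 1*1119 + 337 = 1456.
Check: 56447^2 - 1503*1456^2 = 3186263809 - 3186263808 = 1, so (x, y) = (56447, 1456) solves the equation, and by the theorem it is the least positive solution.

(x, y) = (56447, 1456)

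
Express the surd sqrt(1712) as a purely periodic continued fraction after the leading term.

[41; (2, 1, 1, 1, 11, 5, 11, 1, 1, 1, 2, 82)]

Write x_i = (sqrt(1712) + m_i)/d_i with (m_0, d_0) = (0, 1). a_0 = floor(sqrt(1712)) = 41, since 41^2 = 1681 <= 1712 < 1764 = 42^2.
Iterate m_{i+1} = d_i*a_i - m_i, d_{i+1} = (1712 - m_{i+1}^2)/d_i, a_{i+1} = floor((a_0 + m_{i+1})/d_{i+1}):
  m_1 = 1*41 - 0 = 41, d_1 = (1712 - 41^2)/1 = 31/1 = 31, a_1 = floor((41 + 41)/31) = 2.
  m_2 = 31*2 - 41 = 21, d_2 = (1712 - 21^2)/31 = 1271/31 = 41, a_2 = floor((41 + 21)/41) = 1.
  m_3 = 41*1 - 21 = 20, d_3 = (1712 - 20^2)/41 = 1312/41 = 32, a_3 = floor((41 + 20)/32) = 1.
  m_4 = 32*1 - 20 = 12, d_4 = (1712 - 12^2)/32 = 1568/32 = 49, a_4 = floor((41 + 12)/49) = 1.
  m_5 = 49*1 - 12 = 37, d_5 = (1712 - 37^2)/49 = 343/49 = 7, a_5 = floor((41 + 37)/7) = 11.
  m_6 = 7*11 - 37 = 40, d_6 = (1712 - 40^2)/7 = 112/7 = 16, a_6 = floor((41 + 40)/16) = 5.
  m_7 = 16*5 - 40 = 40, d_7 = (1712 - 40^2)/16 = 112/16 = 7, a_7 = floor((41 + 40)/7) = 11.
  m_8 = 7*11 - 40 = 37, d_8 = (1712 - 37^2)/7 = 343/7 = 49, a_8 = floor((41 + 37)/49) = 1.
  m_9 = 49*1 - 37 = 12, d_9 = (1712 - 12^2)/49 = 1568/49 = 32, a_9 = floor((41 + 12)/32) = 1.
  m_10 = 32*1 - 12 = 20, d_10 = (1712 - 20^2)/32 = 1312/32 = 41, a_10 = floor((41 + 20)/41) = 1.
  m_11 = 41*1 - 20 = 21, d_11 = (1712 - 21^2)/41 = 1271/41 = 31, a_11 = floor((41 + 21)/31) = 2.
  m_12 = 31*2 - 21 = 41, d_12 = (1712 - 41^2)/31 = 31/31 = 1, a_12 = floor((41 + 41)/1) = 82.
  m_13 = 1*82 - 41 = 41, d_13 = (1712 - 41^2)/1 = 31/1 = 31: (m_13, d_13) = (m_1, d_1) = (41, 31), so from here the quotients repeat a_1, ..., a_12; the period length is 12.
Hence the expansion of sqrt(1712) is a_0 = 41 followed by the repeating block 2, 1, 1, 1, 11, 5, 11, 1, 1, 1, 2, 82 (period 12).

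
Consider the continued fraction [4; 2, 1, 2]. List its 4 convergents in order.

Using the convergent recurrence p_i = a_i*p_{i-1} + p_{i-2}, q_i = a_i*q_{i-1} + q_{i-2} with p_{-2}=0, p_{-1}=1, q_{-2}=1, q_{-1}=0:
  i=0: a_0=4, p_0 = 4*1 + 0 = 4, q_0 = 4*0 + 1 = 1.
  i=1: a_1=2, p_1 = 2*4 + 1 = 9, q_1 = 2*1 + 0 = 2.
  i=2: a_2=1, p_2 = 1*9 + 4 = 13, q_2 = 1*2 + 1 = 3.
  i=3: a_3=2, p_3 = 2*13 + 9 = 35, q_3 = 2*3 + 2 = 8.

4/1, 9/2, 13/3, 35/8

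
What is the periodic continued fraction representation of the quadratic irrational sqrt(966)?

[31; (12, 2, 2, 2, 12, 62)]

Write x_i = (sqrt(966) + m_i)/d_i with (m_0, d_0) = (0, 1). a_0 = floor(sqrt(966)) = 31, since 31^2 = 961 <= 966 < 1024 = 32^2.
Iterate m_{i+1} = d_i*a_i - m_i, d_{i+1} = (966 - m_{i+1}^2)/d_i, a_{i+1} = floor((a_0 + m_{i+1})/d_{i+1}):
  m_1 = 1*31 - 0 = 31, d_1 = (966 - 31^2)/1 = 5/1 = 5, a_1 = floor((31 + 31)/5) = 12.
  m_2 = 5*12 - 31 = 29, d_2 = (966 - 29^2)/5 = 125/5 = 25, a_2 = floor((31 + 29)/25) = 2.
  m_3 = 25*2 - 29 = 21, d_3 = (966 - 21^2)/25 = 525/25 = 21, a_3 = floor((31 + 21)/21) = 2.
  m_4 = 21*2 - 21 = 21, d_4 = (966 - 21^2)/21 = 525/21 = 25, a_4 = floor((31 + 21)/25) = 2.
  m_5 = 25*2 - 21 = 29, d_5 = (966 - 29^2)/25 = 125/25 = 5, a_5 = floor((31 + 29)/5) = 12.
  m_6 = 5*12 - 29 = 31, d_6 = (966 - 31^2)/5 = 5/5 = 1, a_6 = floor((31 + 31)/1) = 62.
  m_7 = 1*62 - 31 = 31, d_7 = (966 - 31^2)/1 = 5/1 = 5: (m_7, d_7) = (m_1, d_1) = (31, 5), so from here the quotients repeat a_1, ..., a_6; the period length is 6.
Hence the expansion of sqrt(966) is a_0 = 31 followed by the repeating block 12, 2, 2, 2, 12, 62 (period 6).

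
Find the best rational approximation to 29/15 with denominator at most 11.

Expand x = 29/15 as a continued fraction with the Euclidean algorithm:
  29 = 1*15 + 14, so a_0 = 1.
  15 = 1*14 + 1, so a_1 = 1.
  14 = 14*1 + 0, so a_2 = 14.
so x = [1; 1, 14].
Convergents (p_i = a_i*p_{i-1} + p_{i-2}, q_i = a_i*q_{i-1} + q_{i-2} with p_{-2}=0, p_{-1}=1, q_{-2}=1, q_{-1}=0), until the denominator exceeds 11:
  i=0: a_0=1, p_0 = 1*1 + 0 = 1, q_0 = 1*0 + 1 = 1.
  i=1: a_1=1, p_1 = 1*1 + 1 = 2, q_1 = 1*1 + 0 = 1.
  i=2: a_2=14, p_2 = 14*2 + 1 = 29, q_2 = 14*1 + 1 = 15.
q_2 = 15 > 11, so the last convergent with denominator <= 11 is p_1/q_1 = 2/1.
The closest fraction with denominator <= 11 is either p_1/q_1 or the intermediate fraction (k*p_1 + p_0)/(k*q_1 + q_0) with the largest k >= 1 whose denominator stays <= 11; these approach x as k grows, and every other convergent or intermediate fraction in range is farther away.
Largest k: floor((11 - q_0)/q_1) = floor((11 - 1)/1) = 10.
That gives (10*2 + 1)/(10*1 + 1) = 21/11.
Compare the errors: |x - 2/1| = |29*1 - 2*15|/(15*1) = 1/15, and |x - 21/11| = |29*11 - 21*15|/(15*11) = 4/165.
Cross-multiplying, 4*15 = 60 < 165 = 1*165, so 4/165 is smaller: the intermediate fraction 21/11 is closer to x than 2/1.

21/11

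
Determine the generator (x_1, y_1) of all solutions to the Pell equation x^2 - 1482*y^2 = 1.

(x, y) = (77, 2)

First expand sqrt(1482) as a continued fraction. With x_i = (sqrt(1482) + m_i)/d_i and (m_0, d_0) = (0, 1): a_0 = floor(sqrt(1482)) = 38, since 38^2 = 1444 <= 1482 < 1521 = 39^2.
Iterate m_{i+1} = d_i*a_i - m_i, d_{i+1} = (1482 - m_{i+1}^2)/d_i, a_{i+1} = floor((a_0 + m_{i+1})/d_{i+1}):
  m_1 = 1*38 - 0 = 38, d_1 = (1482 - 38^2)/1 = 38/1 = 38, a_1 = floor((38 + 38)/38) = 2.
  m_2 = 38*2 - 38 = 38, d_2 = (1482 - 38^2)/38 = 38/38 = 1, a_2 = floor((38 + 38)/1) = 76.
  m_3 = 1*76 - 38 = 38, d_3 = (1482 - 38^2)/1 = 38/1 = 38: (m_3, d_3) = (m_1, d_1) = (38, 38), so from here the quotients repeat a_1, a_2; the period length is 2.
So sqrt(1482) = [38; (2, 76)] with period length k = 2.
k is even, so the fundamental solution of x^2 - 1482y^2 = 1 is (p_{k-1}, q_{k-1}) = (p_1, q_1); compute convergents through index 1.
Convergents (p_i = a_i*p_{i-1} + p_{i-2}, q_i = a_i*q_{i-1} + q_{i-2} with p_{-2}=0, p_{-1}=1, q_{-2}=1, q_{-1}=0):
  i=0: a_0=38, p_0 = 38*1 + 0 = 38, q_0 = 38*0 + 1 = 1.
  i=1: a_1=2, p_1 = 2*38 + 1 = 77, q_1 = 2*1 + 0 = 2.
Check: 77^2 - 1482*2^2 = 5929 - 5928 = 1, so (x, y) = (77, 2) solves the equation, and by the theorem it is the least positive solution.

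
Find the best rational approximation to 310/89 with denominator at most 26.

Expand x = 310/89 as a continued fraction with the Euclidean algorithm:
  310 = 3*89 + 43, so a_0 = 3.
  89 = 2*43 + 3, so a_1 = 2.
  43 = 14*3 + 1, so a_2 = 14.
  3 = 3*1 + 0, so a_3 = 3.
so x = [3; 2, 14, 3].
Convergents (p_i = a_i*p_{i-1} + p_{i-2}, q_i = a_i*q_{i-1} + q_{i-2} with p_{-2}=0, p_{-1}=1, q_{-2}=1, q_{-1}=0), until the denominator exceeds 26:
  i=0: a_0=3, p_0 = 3*1 + 0 = 3, q_0 = 3*0 + 1 = 1.
  i=1: a_1=2, p_1 = 2*3 + 1 = 7, q_1 = 2*1 + 0 = 2.
  i=2: a_2=14, p_2 = 14*7 + 3 = 101, q_2 = 14*2 + 1 = 29.
q_2 = 29 > 26, so the last convergent with denominator <= 26 is p_1/q_1 = 7/2.
The closest fraction with denominator <= 26 is either p_1/q_1 or the intermediate fraction (k*p_1 + p_0)/(k*q_1 + q_0) with the largest k >= 1 whose denominator stays <= 26; these approach x as k grows, and every other convergent or intermediate fraction in range is farther away.
Largest k: floor((26 - q_0)/q_1) = floor((26 - 1)/2) = 12.
That gives (12*7 + 3)/(12*2 + 1) = 87/25.
Compare the errors: |x - 7/2| = |310*2 - 7*89|/(89*2) = 3/178, and |x - 87/25| = |310*25 - 87*89|/(89*25) = 7/2225.
Cross-multiplying, 7*178 = 1246 < 6675 = 3*2225, so 7/2225 is smaller: the intermediate fraction 87/25 is closer to x than 7/2.

87/25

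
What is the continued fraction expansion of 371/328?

Run the Euclidean algorithm on 371 and 328; the successive quotients are the partial quotients a_0, a_1, ... (each step inverts the fractional part left over by the previous one):
  371 = 1*328 + 43, so a_0 = 1.
  328 = 7*43 + 27, so a_1 = 7.
  43 = 1*27 + 16, so a_2 = 1.
  27 = 1*16 + 11, so a_3 = 1.
  16 = 1*11 + 5, so a_4 = 1.
  11 = 2*5 + 1, so a_5 = 2.
  5 = 5*1 + 0, so a_6 = 5.
The remainder reaches 0 after 7 divisions, so the expansion has 7 partial quotients, read off in order.

[1; 7, 1, 1, 1, 2, 5]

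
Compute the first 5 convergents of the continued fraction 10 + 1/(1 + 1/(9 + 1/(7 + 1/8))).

10/1, 11/1, 109/10, 774/71, 6301/578

Using the convergent recurrence p_i = a_i*p_{i-1} + p_{i-2}, q_i = a_i*q_{i-1} + q_{i-2} with p_{-2}=0, p_{-1}=1, q_{-2}=1, q_{-1}=0:
  i=0: a_0=10, p_0 = 10*1 + 0 = 10, q_0 = 10*0 + 1 = 1.
  i=1: a_1=1, p_1 = 1*10 + 1 = 11, q_1 = 1*1 + 0 = 1.
  i=2: a_2=9, p_2 = 9*11 + 10 = 109, q_2 = 9*1 + 1 = 10.
  i=3: a_3=7, p_3 = 7*109 + 11 = 774, q_3 = 7*10 + 1 = 71.
  i=4: a_4=8, p_4 = 8*774 + 109 = 6301, q_4 = 8*71 + 10 = 578.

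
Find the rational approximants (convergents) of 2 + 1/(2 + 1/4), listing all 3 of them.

Using the convergent recurrence p_i = a_i*p_{i-1} + p_{i-2}, q_i = a_i*q_{i-1} + q_{i-2} with p_{-2}=0, p_{-1}=1, q_{-2}=1, q_{-1}=0:
  i=0: a_0=2, p_0 = 2*1 + 0 = 2, q_0 = 2*0 + 1 = 1.
  i=1: a_1=2, p_1 = 2*2 + 1 = 5, q_1 = 2*1 + 0 = 2.
  i=2: a_2=4, p_2 = 4*5 + 2 = 22, q_2 = 4*2 + 1 = 9.

2/1, 5/2, 22/9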